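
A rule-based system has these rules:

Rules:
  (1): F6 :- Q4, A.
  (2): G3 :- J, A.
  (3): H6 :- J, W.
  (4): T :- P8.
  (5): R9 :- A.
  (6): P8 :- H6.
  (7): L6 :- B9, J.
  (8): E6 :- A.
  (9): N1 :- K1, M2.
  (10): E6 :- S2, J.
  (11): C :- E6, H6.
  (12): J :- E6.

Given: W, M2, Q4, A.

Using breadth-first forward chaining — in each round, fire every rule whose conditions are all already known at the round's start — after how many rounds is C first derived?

4

Round 1 fires (1), (5), (8), giving F6, R9, E6.
Round 2 fires (12), giving J.
Round 3 fires (2), (3), giving G3, H6.
Round 4 fires (6), (11), giving P8, C.
C first appears in round 4.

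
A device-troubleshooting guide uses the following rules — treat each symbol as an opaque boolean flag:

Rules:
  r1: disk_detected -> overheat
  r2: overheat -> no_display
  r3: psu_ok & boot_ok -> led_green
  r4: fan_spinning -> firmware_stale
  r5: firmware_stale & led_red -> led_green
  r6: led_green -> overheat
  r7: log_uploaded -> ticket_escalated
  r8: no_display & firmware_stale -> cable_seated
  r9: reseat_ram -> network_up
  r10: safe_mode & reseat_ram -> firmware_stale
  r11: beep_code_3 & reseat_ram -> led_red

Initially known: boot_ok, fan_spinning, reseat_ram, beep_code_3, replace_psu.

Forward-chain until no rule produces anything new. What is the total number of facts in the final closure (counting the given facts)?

Round 1: r4 [fan_spinning -> firmware_stale]; r9 [reseat_ram -> network_up]; r11 [beep_code_3 & reseat_ram -> led_red]. Adds firmware_stale, network_up, led_red.
Round 2: r5 [firmware_stale & led_red -> led_green]. Adds led_green.
Round 3: r6 [led_green -> overheat]. Adds overheat.
Round 4: r2 [overheat -> no_display]. Adds no_display.
Round 5: r8 [no_display & firmware_stale -> cable_seated]. Adds cable_seated.
Closure: {beep_code_3, boot_ok, cable_seated, fan_spinning, firmware_stale, led_green, led_red, network_up, no_display, overheat, replace_psu, reseat_ram} — 12 facts.

12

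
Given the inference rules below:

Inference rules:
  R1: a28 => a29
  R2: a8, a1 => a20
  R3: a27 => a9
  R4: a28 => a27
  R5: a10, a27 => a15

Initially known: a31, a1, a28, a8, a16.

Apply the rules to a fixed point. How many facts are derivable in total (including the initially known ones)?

Round 1 — R1, R2, R4, derive a29, a20, a27.
Round 2 — R3, derive a9.
Closure: {a1, a16, a20, a27, a28, a29, a31, a8, a9} — 9 facts.

9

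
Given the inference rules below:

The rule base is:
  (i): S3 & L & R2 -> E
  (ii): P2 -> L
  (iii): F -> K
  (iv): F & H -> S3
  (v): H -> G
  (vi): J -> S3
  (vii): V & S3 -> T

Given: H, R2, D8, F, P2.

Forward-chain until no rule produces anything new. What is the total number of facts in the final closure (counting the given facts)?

10

Round 1: (ii) [P2 -> L]; (iii) [F -> K]; (iv) [F & H -> S3]; (v) [H -> G]. Adds L, K, S3, G.
Round 2: (i) [S3 & L & R2 -> E]. Adds E.
Closure: {D8, E, F, G, H, K, L, P2, R2, S3} — 10 facts.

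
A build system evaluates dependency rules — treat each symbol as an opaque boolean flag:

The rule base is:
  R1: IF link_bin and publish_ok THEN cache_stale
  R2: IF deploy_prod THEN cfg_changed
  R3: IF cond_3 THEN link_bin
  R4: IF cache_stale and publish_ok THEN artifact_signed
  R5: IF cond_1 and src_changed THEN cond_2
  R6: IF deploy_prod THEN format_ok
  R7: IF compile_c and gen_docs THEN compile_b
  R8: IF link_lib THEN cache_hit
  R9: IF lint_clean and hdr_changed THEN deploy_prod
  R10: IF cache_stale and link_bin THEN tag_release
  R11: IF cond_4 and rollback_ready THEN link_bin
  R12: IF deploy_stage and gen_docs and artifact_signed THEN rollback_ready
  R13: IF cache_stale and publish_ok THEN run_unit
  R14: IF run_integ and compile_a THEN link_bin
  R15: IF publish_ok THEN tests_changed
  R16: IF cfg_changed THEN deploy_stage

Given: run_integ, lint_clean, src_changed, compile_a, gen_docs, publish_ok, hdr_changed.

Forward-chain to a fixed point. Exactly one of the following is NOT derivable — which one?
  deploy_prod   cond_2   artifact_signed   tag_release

Round 1 fires R9, R14, R15, giving deploy_prod, link_bin, tests_changed.
Round 2 fires R1, R2, R6, giving cache_stale, cfg_changed, format_ok.
Round 3 fires R4, R10, R13, R16, giving artifact_signed, tag_release, run_unit, deploy_stage.
Round 4 fires R12, giving rollback_ready.
Derived: artifact_signed (round 3), deploy_prod (round 1), tag_release (round 3). cond_2 never appears in any round.

cond_2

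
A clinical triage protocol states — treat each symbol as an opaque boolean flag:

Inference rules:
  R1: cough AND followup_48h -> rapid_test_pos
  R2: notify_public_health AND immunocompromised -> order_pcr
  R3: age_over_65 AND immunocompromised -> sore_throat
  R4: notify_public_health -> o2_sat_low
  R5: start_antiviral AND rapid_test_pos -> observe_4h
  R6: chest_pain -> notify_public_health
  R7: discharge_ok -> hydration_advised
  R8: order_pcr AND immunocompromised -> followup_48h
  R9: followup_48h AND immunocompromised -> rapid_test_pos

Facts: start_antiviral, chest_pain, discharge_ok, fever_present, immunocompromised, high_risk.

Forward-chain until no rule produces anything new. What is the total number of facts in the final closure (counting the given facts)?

Round 1: R6 [chest_pain -> notify_public_health]; R7 [discharge_ok -> hydration_advised]. Adds notify_public_health, hydration_advised.
Round 2: R2 [notify_public_health AND immunocompromised -> order_pcr]; R4 [notify_public_health -> o2_sat_low]. Adds order_pcr, o2_sat_low.
Round 3: R8 [order_pcr AND immunocompromised -> followup_48h]. Adds followup_48h.
Round 4: R9 [followup_48h AND immunocompromised -> rapid_test_pos]. Adds rapid_test_pos.
Round 5: R5 [start_antiviral AND rapid_test_pos -> observe_4h]. Adds observe_4h.
Closure: {chest_pain, discharge_ok, fever_present, followup_48h, high_risk, hydration_advised, immunocompromised, notify_public_health, o2_sat_low, observe_4h, order_pcr, rapid_test_pos, start_antiviral} — 13 facts.

13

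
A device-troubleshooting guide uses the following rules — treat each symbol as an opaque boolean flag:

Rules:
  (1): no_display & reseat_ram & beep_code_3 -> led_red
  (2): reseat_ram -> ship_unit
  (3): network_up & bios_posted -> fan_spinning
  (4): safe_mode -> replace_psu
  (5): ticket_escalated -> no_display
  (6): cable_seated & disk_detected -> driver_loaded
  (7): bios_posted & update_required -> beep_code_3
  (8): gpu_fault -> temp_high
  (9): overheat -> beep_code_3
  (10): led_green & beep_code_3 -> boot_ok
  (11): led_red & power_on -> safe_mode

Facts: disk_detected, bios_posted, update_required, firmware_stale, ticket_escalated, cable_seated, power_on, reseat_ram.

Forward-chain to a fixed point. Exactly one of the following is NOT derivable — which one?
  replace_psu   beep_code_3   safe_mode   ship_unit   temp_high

Round 1: (2) [reseat_ram -> ship_unit]; (5) [ticket_escalated -> no_display]; (6) [cable_seated & disk_detected -> driver_loaded]; (7) [bios_posted & update_required -> beep_code_3]. Adds ship_unit, no_display, driver_loaded, beep_code_3.
Round 2: (1) [no_display & reseat_ram & beep_code_3 -> led_red]. Adds led_red.
Round 3: (11) [led_red & power_on -> safe_mode]. Adds safe_mode.
Round 4: (4) [safe_mode -> replace_psu]. Adds replace_psu.
Derived: replace_psu (round 4), beep_code_3 (round 1), ship_unit (round 1), safe_mode (round 3). temp_high never appears in any round.

temp_high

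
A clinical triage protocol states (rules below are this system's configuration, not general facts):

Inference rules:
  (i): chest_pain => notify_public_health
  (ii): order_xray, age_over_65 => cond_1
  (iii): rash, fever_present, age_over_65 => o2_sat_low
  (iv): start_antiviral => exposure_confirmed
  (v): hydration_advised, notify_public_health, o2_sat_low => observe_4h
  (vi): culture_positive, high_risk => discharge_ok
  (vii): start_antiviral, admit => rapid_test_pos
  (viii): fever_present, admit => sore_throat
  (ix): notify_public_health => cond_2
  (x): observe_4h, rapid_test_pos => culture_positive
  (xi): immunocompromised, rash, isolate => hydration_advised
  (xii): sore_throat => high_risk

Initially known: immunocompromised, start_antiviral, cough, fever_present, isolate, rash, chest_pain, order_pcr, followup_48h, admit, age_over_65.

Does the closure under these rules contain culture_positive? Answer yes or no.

yes

Round 1 fires (i), (iii), (iv), (vii), (viii), (xi), giving notify_public_health, o2_sat_low, exposure_confirmed, rapid_test_pos, sore_throat, hydration_advised.
Round 2 fires (v), (ix), (xii), giving observe_4h, cond_2, high_risk.
Round 3 fires (x), giving culture_positive.
Round 4 fires (vi), giving discharge_ok.
culture_positive appears in round 3, so it is derivable.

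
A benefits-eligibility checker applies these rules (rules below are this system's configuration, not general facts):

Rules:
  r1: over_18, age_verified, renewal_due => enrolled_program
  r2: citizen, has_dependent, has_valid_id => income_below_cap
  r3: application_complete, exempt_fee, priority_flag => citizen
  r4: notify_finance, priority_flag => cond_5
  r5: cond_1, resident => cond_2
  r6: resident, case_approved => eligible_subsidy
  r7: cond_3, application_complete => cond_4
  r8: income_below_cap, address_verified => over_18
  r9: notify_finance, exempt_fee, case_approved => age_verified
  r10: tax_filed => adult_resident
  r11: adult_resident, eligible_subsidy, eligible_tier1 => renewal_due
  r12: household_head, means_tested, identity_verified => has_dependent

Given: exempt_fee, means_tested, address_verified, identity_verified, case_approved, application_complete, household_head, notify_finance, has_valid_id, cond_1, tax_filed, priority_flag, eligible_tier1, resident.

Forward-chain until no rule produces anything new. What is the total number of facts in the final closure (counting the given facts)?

25

[1] r3 [application_complete, exempt_fee, priority_flag => citizen]; r4 [notify_finance, priority_flag => cond_5]; r5 [cond_1, resident => cond_2]; r6 [resident, case_approved => eligible_subsidy]; r9 [notify_finance, exempt_fee, case_approved => age_verified]; r10 [tax_filed => adult_resident]; r12 [household_head, means_tested, identity_verified => has_dependent]. ⇒ new: citizen, cond_5, cond_2, eligible_subsidy, age_verified, adult_resident, has_dependent.
[2] r2 [citizen, has_dependent, has_valid_id => income_below_cap]; r11 [adult_resident, eligible_subsidy, eligible_tier1 => renewal_due]. ⇒ new: income_below_cap, renewal_due.
[3] r8 [income_below_cap, address_verified => over_18]. ⇒ new: over_18.
[4] r1 [over_18, age_verified, renewal_due => enrolled_program]. ⇒ new: enrolled_program.
Closure: {address_verified, adult_resident, age_verified, application_complete, case_approved, citizen, cond_1, cond_2, cond_5, eligible_subsidy, eligible_tier1, enrolled_program, exempt_fee, has_dependent, has_valid_id, household_head, identity_verified, income_below_cap, means_tested, notify_finance, over_18, priority_flag, renewal_due, resident, tax_filed} — 25 facts.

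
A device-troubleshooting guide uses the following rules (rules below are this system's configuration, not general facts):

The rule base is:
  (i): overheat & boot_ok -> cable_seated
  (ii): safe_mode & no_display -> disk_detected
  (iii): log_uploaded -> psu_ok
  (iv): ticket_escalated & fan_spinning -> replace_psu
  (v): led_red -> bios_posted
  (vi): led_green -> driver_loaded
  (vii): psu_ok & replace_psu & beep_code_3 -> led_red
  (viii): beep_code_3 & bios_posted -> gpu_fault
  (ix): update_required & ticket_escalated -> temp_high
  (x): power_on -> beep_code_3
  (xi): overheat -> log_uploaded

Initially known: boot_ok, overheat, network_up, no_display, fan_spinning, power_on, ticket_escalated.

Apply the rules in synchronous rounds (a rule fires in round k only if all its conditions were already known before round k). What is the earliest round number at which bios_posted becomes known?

Round 1 fires (i), (iv), (x), (xi), giving cable_seated, replace_psu, beep_code_3, log_uploaded.
Round 2 fires (iii), giving psu_ok.
Round 3 fires (vii), giving led_red.
Round 4 fires (v), giving bios_posted.
bios_posted first appears in round 4.

4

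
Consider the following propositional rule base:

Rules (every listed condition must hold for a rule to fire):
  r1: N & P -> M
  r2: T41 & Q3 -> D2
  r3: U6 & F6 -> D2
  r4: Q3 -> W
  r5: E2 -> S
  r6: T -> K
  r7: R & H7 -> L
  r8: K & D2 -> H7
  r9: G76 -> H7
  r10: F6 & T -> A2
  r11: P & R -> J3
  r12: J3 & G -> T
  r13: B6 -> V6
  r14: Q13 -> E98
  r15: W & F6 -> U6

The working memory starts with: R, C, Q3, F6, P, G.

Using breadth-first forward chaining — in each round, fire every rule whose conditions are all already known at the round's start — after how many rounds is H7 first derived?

4

[1] r4 [Q3 -> W]; r11 [P & R -> J3]. ⇒ new: W, J3.
[2] r12 [J3 & G -> T]; r15 [W & F6 -> U6]. ⇒ new: T, U6.
[3] r3 [U6 & F6 -> D2]; r6 [T -> K]; r10 [F6 & T -> A2]. ⇒ new: D2, K, A2.
[4] r8 [K & D2 -> H7]. ⇒ new: H7.
H7 first appears in round 4.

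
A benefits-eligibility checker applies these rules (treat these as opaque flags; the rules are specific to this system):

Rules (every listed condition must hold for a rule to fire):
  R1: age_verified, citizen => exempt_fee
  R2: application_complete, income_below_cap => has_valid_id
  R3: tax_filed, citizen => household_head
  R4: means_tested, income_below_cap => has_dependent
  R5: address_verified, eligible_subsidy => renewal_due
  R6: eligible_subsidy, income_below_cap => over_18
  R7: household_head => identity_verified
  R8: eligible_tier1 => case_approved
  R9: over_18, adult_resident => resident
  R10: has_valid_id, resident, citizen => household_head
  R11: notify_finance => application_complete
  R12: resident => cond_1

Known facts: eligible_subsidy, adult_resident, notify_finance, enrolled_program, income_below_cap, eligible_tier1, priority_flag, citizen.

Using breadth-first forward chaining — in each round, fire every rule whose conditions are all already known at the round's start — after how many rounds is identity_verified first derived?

[1] R6 [eligible_subsidy, income_below_cap => over_18]; R8 [eligible_tier1 => case_approved]; R11 [notify_finance => application_complete]. ⇒ new: over_18, case_approved, application_complete.
[2] R2 [application_complete, income_below_cap => has_valid_id]; R9 [over_18, adult_resident => resident]. ⇒ new: has_valid_id, resident.
[3] R10 [has_valid_id, resident, citizen => household_head]; R12 [resident => cond_1]. ⇒ new: household_head, cond_1.
[4] R7 [household_head => identity_verified]. ⇒ new: identity_verified.
identity_verified first appears in round 4.

4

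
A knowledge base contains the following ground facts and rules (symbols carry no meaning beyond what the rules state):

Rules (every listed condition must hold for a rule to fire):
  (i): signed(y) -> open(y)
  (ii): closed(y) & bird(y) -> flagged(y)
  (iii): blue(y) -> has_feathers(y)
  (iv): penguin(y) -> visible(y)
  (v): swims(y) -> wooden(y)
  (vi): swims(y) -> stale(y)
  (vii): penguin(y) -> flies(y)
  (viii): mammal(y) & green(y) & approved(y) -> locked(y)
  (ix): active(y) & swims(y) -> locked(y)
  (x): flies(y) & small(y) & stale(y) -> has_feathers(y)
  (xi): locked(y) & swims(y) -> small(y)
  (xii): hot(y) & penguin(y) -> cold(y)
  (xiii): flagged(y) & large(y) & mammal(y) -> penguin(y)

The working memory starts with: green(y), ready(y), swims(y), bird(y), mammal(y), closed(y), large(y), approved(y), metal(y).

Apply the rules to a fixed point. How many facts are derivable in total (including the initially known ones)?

18

Round 1: (ii) [closed(y) & bird(y) -> flagged(y)]; (v) [swims(y) -> wooden(y)]; (vi) [swims(y) -> stale(y)]; (viii) [mammal(y) & green(y) & approved(y) -> locked(y)]. Adds flagged(y), wooden(y), stale(y), locked(y).
Round 2: (xi) [locked(y) & swims(y) -> small(y)]; (xiii) [flagged(y) & large(y) & mammal(y) -> penguin(y)]. Adds small(y), penguin(y).
Round 3: (iv) [penguin(y) -> visible(y)]; (vii) [penguin(y) -> flies(y)]. Adds visible(y), flies(y).
Round 4: (x) [flies(y) & small(y) & stale(y) -> has_feathers(y)]. Adds has_feathers(y).
Closure: {approved(y), bird(y), closed(y), flagged(y), flies(y), green(y), has_feathers(y), large(y), locked(y), mammal(y), metal(y), penguin(y), ready(y), small(y), stale(y), swims(y), visible(y), wooden(y)} — 18 facts.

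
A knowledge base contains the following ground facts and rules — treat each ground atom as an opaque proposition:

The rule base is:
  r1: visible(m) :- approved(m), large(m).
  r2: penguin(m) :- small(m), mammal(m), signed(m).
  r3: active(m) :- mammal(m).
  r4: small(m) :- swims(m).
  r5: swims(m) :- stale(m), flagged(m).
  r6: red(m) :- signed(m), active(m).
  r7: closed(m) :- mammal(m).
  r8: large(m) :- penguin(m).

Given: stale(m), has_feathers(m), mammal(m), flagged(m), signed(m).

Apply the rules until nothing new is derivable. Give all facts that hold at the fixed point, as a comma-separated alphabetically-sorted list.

active(m), closed(m), flagged(m), has_feathers(m), large(m), mammal(m), penguin(m), red(m), signed(m), small(m), stale(m), swims(m)

Round 1 fires r3, r5, r7, giving active(m), swims(m), closed(m).
Round 2 fires r4, r6, giving small(m), red(m).
Round 3 fires r2, giving penguin(m).
Round 4 fires r8, giving large(m).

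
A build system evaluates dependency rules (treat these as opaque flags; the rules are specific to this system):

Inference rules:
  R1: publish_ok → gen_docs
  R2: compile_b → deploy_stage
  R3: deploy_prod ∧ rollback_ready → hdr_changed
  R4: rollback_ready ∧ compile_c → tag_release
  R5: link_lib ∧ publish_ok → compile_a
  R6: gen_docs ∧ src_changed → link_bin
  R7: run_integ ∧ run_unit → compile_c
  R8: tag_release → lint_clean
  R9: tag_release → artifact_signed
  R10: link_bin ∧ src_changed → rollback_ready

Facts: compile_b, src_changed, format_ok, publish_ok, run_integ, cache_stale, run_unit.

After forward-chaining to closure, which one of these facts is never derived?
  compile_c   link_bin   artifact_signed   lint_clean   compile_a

compile_a

[1] R1 [publish_ok → gen_docs]; R2 [compile_b → deploy_stage]; R7 [run_integ ∧ run_unit → compile_c]. ⇒ new: gen_docs, deploy_stage, compile_c.
[2] R6 [gen_docs ∧ src_changed → link_bin]. ⇒ new: link_bin.
[3] R10 [link_bin ∧ src_changed → rollback_ready]. ⇒ new: rollback_ready.
[4] R4 [rollback_ready ∧ compile_c → tag_release]. ⇒ new: tag_release.
[5] R8 [tag_release → lint_clean]; R9 [tag_release → artifact_signed]. ⇒ new: lint_clean, artifact_signed.
Derived: lint_clean (round 5), compile_c (round 1), link_bin (round 2), artifact_signed (round 5). compile_a never appears in any round.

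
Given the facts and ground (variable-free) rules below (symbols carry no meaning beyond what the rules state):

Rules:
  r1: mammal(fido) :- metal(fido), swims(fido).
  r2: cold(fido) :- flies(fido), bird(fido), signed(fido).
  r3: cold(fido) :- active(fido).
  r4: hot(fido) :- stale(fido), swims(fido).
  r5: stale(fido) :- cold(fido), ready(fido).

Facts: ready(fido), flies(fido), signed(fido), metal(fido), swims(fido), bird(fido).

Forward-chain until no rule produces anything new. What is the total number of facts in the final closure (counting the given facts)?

Round 1 fires r1, r2, giving mammal(fido), cold(fido).
Round 2 fires r5, giving stale(fido).
Round 3 fires r4, giving hot(fido).
Closure: {bird(fido), cold(fido), flies(fido), hot(fido), mammal(fido), metal(fido), ready(fido), signed(fido), stale(fido), swims(fido)} — 10 facts.

10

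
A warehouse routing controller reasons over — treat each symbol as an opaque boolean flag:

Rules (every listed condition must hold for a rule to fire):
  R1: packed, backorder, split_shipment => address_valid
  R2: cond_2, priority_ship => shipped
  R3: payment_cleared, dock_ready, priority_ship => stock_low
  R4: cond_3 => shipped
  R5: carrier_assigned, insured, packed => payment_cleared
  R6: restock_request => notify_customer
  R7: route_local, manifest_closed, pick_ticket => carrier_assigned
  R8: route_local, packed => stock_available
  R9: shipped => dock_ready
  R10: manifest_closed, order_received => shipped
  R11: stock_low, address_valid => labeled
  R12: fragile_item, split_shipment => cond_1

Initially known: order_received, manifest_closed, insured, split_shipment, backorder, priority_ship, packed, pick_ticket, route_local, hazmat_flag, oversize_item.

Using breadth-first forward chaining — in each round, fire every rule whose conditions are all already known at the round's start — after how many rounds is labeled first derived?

4

Round 1: R1 [packed, backorder, split_shipment => address_valid]; R7 [route_local, manifest_closed, pick_ticket => carrier_assigned]; R8 [route_local, packed => stock_available]; R10 [manifest_closed, order_received => shipped]. New: address_valid, carrier_assigned, stock_available, shipped.
Round 2: R5 [carrier_assigned, insured, packed => payment_cleared]; R9 [shipped => dock_ready]. New: payment_cleared, dock_ready.
Round 3: R3 [payment_cleared, dock_ready, priority_ship => stock_low]. New: stock_low.
Round 4: R11 [stock_low, address_valid => labeled]. New: labeled.
labeled first appears in round 4.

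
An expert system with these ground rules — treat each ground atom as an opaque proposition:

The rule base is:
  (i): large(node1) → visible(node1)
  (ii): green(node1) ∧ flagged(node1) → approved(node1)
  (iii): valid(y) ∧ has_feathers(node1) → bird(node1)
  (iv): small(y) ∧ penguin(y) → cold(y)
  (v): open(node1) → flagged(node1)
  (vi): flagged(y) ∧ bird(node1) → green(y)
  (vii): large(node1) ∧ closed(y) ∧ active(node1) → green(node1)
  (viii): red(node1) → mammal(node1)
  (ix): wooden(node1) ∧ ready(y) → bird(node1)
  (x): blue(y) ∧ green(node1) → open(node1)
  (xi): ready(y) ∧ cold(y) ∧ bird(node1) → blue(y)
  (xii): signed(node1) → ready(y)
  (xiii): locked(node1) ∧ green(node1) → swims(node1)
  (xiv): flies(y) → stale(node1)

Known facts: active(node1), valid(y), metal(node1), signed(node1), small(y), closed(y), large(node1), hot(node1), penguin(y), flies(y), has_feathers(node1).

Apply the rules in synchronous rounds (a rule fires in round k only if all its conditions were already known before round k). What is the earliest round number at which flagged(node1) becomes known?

4

Round 1: (i) [large(node1) → visible(node1)]; (iii) [valid(y) ∧ has_feathers(node1) → bird(node1)]; (iv) [small(y) ∧ penguin(y) → cold(y)]; (vii) [large(node1) ∧ closed(y) ∧ active(node1) → green(node1)]; (xii) [signed(node1) → ready(y)]; (xiv) [flies(y) → stale(node1)]. New: visible(node1), bird(node1), cold(y), green(node1), ready(y), stale(node1).
Round 2: (xi) [ready(y) ∧ cold(y) ∧ bird(node1) → blue(y)]. New: blue(y).
Round 3: (x) [blue(y) ∧ green(node1) → open(node1)]. New: open(node1).
Round 4: (v) [open(node1) → flagged(node1)]. New: flagged(node1).
flagged(node1) first appears in round 4.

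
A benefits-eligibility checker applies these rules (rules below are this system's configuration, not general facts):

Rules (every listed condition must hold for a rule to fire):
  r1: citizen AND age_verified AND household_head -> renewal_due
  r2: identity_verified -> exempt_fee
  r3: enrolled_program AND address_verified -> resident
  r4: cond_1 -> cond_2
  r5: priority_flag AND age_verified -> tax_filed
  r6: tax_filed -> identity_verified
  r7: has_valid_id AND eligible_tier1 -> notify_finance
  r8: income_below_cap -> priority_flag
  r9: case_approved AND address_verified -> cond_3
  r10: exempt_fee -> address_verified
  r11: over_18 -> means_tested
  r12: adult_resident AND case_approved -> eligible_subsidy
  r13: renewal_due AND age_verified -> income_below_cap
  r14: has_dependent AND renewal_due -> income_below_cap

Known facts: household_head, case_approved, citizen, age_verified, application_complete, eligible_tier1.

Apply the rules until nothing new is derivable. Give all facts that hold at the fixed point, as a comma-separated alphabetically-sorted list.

Round 1: r1 [citizen AND age_verified AND household_head -> renewal_due]. New: renewal_due.
Round 2: r13 [renewal_due AND age_verified -> income_below_cap]. New: income_below_cap.
Round 3: r8 [income_below_cap -> priority_flag]. New: priority_flag.
Round 4: r5 [priority_flag AND age_verified -> tax_filed]. New: tax_filed.
Round 5: r6 [tax_filed -> identity_verified]. New: identity_verified.
Round 6: r2 [identity_verified -> exempt_fee]. New: exempt_fee.
Round 7: r10 [exempt_fee -> address_verified]. New: address_verified.
Round 8: r9 [case_approved AND address_verified -> cond_3]. New: cond_3.

address_verified, age_verified, application_complete, case_approved, citizen, cond_3, eligible_tier1, exempt_fee, household_head, identity_verified, income_below_cap, priority_flag, renewal_due, tax_filed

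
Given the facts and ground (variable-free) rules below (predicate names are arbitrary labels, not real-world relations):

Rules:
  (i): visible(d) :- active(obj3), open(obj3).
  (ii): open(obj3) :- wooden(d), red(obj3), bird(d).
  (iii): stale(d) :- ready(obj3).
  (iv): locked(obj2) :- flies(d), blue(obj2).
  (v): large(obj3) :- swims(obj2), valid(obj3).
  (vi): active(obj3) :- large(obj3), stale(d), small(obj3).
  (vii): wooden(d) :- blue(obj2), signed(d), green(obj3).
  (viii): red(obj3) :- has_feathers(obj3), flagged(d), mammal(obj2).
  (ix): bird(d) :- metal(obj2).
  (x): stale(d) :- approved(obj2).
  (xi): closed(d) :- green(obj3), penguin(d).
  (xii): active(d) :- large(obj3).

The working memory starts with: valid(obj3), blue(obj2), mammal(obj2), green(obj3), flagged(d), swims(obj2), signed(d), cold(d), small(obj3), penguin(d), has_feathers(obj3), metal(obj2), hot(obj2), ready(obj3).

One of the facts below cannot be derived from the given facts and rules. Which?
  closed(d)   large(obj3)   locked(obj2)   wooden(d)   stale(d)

Round 1: (iii) [stale(d) :- ready(obj3).]; (v) [large(obj3) :- swims(obj2), valid(obj3).]; (vii) [wooden(d) :- blue(obj2), signed(d), green(obj3).]; (viii) [red(obj3) :- has_feathers(obj3), flagged(d), mammal(obj2).]; (ix) [bird(d) :- metal(obj2).]; (xi) [closed(d) :- green(obj3), penguin(d).]. New: stale(d), large(obj3), wooden(d), red(obj3), bird(d), closed(d).
Round 2: (ii) [open(obj3) :- wooden(d), red(obj3), bird(d).]; (vi) [active(obj3) :- large(obj3), stale(d), small(obj3).]; (xii) [active(d) :- large(obj3).]. New: open(obj3), active(obj3), active(d).
Round 3: (i) [visible(d) :- active(obj3), open(obj3).]. New: visible(d).
Derived: closed(d) (round 1), large(obj3) (round 1), stale(d) (round 1), wooden(d) (round 1). locked(obj2) never appears in any round.

locked(obj2)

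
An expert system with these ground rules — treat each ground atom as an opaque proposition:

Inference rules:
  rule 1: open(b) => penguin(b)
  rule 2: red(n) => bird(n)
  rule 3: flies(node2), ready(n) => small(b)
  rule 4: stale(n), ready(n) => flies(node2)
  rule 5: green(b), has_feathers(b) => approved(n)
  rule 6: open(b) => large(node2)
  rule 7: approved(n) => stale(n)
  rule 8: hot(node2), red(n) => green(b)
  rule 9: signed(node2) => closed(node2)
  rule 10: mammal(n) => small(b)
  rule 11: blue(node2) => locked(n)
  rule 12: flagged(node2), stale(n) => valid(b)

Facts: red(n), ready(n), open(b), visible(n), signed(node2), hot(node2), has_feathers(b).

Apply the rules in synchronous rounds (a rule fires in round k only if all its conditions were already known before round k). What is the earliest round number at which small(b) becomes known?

Round 1: rule 1 [open(b) => penguin(b)]; rule 2 [red(n) => bird(n)]; rule 6 [open(b) => large(node2)]; rule 8 [hot(node2), red(n) => green(b)]; rule 9 [signed(node2) => closed(node2)]. New: penguin(b), bird(n), large(node2), green(b), closed(node2).
Round 2: rule 5 [green(b), has_feathers(b) => approved(n)]. New: approved(n).
Round 3: rule 7 [approved(n) => stale(n)]. New: stale(n).
Round 4: rule 4 [stale(n), ready(n) => flies(node2)]. New: flies(node2).
Round 5: rule 3 [flies(node2), ready(n) => small(b)]. New: small(b).
small(b) first appears in round 5.

5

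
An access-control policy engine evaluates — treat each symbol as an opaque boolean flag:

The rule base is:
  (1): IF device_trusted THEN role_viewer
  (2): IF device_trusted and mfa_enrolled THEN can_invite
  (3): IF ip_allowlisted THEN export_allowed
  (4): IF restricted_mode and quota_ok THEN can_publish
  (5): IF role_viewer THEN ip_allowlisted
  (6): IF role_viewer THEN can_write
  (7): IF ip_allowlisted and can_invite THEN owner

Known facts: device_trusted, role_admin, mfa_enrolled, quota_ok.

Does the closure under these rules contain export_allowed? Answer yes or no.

yes

Round 1: (1) [IF device_trusted THEN role_viewer]; (2) [IF device_trusted and mfa_enrolled THEN can_invite]. Adds role_viewer, can_invite.
Round 2: (5) [IF role_viewer THEN ip_allowlisted]; (6) [IF role_viewer THEN can_write]. Adds ip_allowlisted, can_write.
Round 3: (3) [IF ip_allowlisted THEN export_allowed]; (7) [IF ip_allowlisted and can_invite THEN owner]. Adds export_allowed, owner.
export_allowed appears in round 3, so it is derivable.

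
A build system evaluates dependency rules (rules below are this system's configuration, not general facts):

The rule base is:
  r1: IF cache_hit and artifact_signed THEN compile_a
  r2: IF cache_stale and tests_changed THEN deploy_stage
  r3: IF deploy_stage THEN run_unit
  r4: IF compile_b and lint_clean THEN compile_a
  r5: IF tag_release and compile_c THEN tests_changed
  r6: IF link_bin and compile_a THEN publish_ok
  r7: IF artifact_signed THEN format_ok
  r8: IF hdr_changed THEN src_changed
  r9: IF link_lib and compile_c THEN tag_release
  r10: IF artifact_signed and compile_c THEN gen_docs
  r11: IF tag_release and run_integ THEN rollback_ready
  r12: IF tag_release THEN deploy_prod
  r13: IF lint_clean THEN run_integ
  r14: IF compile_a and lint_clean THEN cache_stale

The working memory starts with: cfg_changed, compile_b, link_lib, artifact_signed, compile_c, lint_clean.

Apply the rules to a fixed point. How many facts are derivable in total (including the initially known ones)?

17

[1] r4 [IF compile_b and lint_clean THEN compile_a]; r7 [IF artifact_signed THEN format_ok]; r9 [IF link_lib and compile_c THEN tag_release]; r10 [IF artifact_signed and compile_c THEN gen_docs]; r13 [IF lint_clean THEN run_integ]. ⇒ new: compile_a, format_ok, tag_release, gen_docs, run_integ.
[2] r5 [IF tag_release and compile_c THEN tests_changed]; r11 [IF tag_release and run_integ THEN rollback_ready]; r12 [IF tag_release THEN deploy_prod]; r14 [IF compile_a and lint_clean THEN cache_stale]. ⇒ new: tests_changed, rollback_ready, deploy_prod, cache_stale.
[3] r2 [IF cache_stale and tests_changed THEN deploy_stage]. ⇒ new: deploy_stage.
[4] r3 [IF deploy_stage THEN run_unit]. ⇒ new: run_unit.
Closure: {artifact_signed, cache_stale, cfg_changed, compile_a, compile_b, compile_c, deploy_prod, deploy_stage, format_ok, gen_docs, link_lib, lint_clean, rollback_ready, run_integ, run_unit, tag_release, tests_changed} — 17 facts.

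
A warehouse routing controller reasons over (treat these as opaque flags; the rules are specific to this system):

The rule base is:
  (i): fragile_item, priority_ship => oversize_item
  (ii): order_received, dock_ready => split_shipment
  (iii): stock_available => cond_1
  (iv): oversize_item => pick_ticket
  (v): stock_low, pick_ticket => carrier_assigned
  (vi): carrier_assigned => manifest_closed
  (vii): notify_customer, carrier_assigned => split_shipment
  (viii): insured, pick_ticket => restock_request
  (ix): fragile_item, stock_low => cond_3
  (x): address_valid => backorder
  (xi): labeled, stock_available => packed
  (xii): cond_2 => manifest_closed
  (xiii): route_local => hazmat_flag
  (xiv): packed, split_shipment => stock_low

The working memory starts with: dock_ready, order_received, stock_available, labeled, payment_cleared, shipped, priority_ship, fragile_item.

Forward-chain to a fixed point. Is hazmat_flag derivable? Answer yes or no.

no

Round 1 fires (i), (ii), (iii), (xi), giving oversize_item, split_shipment, cond_1, packed.
Round 2 fires (iv), (xiv), giving pick_ticket, stock_low.
Round 3 fires (v), (ix), giving carrier_assigned, cond_3.
Round 4 fires (vi), giving manifest_closed.
Fixed point reached. hazmat_flag is concluded only by (xiii); (xiii) needs route_local (never derived).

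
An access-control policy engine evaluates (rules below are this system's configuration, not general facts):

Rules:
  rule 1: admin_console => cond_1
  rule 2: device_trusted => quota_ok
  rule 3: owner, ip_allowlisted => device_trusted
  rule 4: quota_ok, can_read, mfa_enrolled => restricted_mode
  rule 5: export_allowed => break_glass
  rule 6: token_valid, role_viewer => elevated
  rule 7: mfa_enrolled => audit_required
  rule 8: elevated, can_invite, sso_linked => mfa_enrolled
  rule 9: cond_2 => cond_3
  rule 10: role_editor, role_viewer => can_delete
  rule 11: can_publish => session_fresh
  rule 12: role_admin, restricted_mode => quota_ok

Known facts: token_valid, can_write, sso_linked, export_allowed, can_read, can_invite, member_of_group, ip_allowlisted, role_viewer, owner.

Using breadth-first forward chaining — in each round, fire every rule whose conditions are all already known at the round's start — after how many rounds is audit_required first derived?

3

[1] rule 3 [owner, ip_allowlisted => device_trusted]; rule 5 [export_allowed => break_glass]; rule 6 [token_valid, role_viewer => elevated]. ⇒ new: device_trusted, break_glass, elevated.
[2] rule 2 [device_trusted => quota_ok]; rule 8 [elevated, can_invite, sso_linked => mfa_enrolled]. ⇒ new: quota_ok, mfa_enrolled.
[3] rule 4 [quota_ok, can_read, mfa_enrolled => restricted_mode]; rule 7 [mfa_enrolled => audit_required]. ⇒ new: restricted_mode, audit_required.
audit_required first appears in round 3.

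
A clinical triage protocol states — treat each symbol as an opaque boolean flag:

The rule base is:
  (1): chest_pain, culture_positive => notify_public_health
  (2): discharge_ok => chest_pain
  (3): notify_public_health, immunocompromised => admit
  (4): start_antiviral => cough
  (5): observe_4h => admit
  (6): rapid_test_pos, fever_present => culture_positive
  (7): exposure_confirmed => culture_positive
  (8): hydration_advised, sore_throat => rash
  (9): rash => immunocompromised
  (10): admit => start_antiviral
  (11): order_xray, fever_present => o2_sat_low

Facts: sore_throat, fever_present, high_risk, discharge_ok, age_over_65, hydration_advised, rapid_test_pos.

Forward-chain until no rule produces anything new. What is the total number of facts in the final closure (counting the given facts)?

15

Round 1 fires (2), (6), (8), giving chest_pain, culture_positive, rash.
Round 2 fires (1), (9), giving notify_public_health, immunocompromised.
Round 3 fires (3), giving admit.
Round 4 fires (10), giving start_antiviral.
Round 5 fires (4), giving cough.
Closure: {admit, age_over_65, chest_pain, cough, culture_positive, discharge_ok, fever_present, high_risk, hydration_advised, immunocompromised, notify_public_health, rapid_test_pos, rash, sore_throat, start_antiviral} — 15 facts.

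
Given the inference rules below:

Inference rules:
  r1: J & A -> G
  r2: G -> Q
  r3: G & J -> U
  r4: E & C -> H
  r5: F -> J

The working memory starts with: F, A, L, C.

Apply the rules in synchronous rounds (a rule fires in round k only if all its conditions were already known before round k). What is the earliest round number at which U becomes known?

Round 1: r5 [F -> J]. Adds J.
Round 2: r1 [J & A -> G]. Adds G.
Round 3: r2 [G -> Q]; r3 [G & J -> U]. Adds Q, U.
U first appears in round 3.

3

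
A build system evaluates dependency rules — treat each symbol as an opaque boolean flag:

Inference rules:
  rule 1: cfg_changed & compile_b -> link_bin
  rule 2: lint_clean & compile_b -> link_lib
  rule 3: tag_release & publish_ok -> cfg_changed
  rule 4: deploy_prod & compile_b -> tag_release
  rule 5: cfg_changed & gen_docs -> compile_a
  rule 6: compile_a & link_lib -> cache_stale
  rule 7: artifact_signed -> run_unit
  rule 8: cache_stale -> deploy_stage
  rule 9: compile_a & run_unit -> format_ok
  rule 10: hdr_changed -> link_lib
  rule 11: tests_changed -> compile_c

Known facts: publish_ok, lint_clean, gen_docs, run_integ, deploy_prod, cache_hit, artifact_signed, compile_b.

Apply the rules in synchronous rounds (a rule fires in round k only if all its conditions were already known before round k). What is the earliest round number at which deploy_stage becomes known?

5

Round 1 fires rule 2, rule 4, rule 7, giving link_lib, tag_release, run_unit.
Round 2 fires rule 3, giving cfg_changed.
Round 3 fires rule 1, rule 5, giving link_bin, compile_a.
Round 4 fires rule 6, rule 9, giving cache_stale, format_ok.
Round 5 fires rule 8, giving deploy_stage.
deploy_stage first appears in round 5.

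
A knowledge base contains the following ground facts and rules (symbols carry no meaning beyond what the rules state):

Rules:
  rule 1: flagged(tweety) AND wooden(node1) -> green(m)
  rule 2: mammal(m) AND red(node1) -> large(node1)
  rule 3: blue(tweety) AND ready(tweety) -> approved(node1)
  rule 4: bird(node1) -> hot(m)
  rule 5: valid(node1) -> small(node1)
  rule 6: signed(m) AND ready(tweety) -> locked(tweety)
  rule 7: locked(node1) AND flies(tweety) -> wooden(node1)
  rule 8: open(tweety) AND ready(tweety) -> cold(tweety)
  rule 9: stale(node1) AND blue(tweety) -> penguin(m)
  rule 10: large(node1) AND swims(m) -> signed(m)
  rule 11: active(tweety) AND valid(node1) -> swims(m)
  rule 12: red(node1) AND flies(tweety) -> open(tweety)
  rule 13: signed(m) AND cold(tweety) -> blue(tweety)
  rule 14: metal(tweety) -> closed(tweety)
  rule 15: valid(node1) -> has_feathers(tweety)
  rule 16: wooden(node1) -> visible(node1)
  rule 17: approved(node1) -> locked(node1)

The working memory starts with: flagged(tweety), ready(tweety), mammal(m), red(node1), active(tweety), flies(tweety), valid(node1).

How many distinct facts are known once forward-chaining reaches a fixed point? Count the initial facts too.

21

Round 1 fires rule 2, rule 5, rule 11, rule 12, rule 15, giving large(node1), small(node1), swims(m), open(tweety), has_feathers(tweety).
Round 2 fires rule 8, rule 10, giving cold(tweety), signed(m).
Round 3 fires rule 6, rule 13, giving locked(tweety), blue(tweety).
Round 4 fires rule 3, giving approved(node1).
Round 5 fires rule 17, giving locked(node1).
Round 6 fires rule 7, giving wooden(node1).
Round 7 fires rule 1, rule 16, giving green(m), visible(node1).
Closure: {active(tweety), approved(node1), blue(tweety), cold(tweety), flagged(tweety), flies(tweety), green(m), has_feathers(tweety), large(node1), locked(node1), locked(tweety), mammal(m), open(tweety), ready(tweety), red(node1), signed(m), small(node1), swims(m), valid(node1), visible(node1), wooden(node1)} — 21 facts.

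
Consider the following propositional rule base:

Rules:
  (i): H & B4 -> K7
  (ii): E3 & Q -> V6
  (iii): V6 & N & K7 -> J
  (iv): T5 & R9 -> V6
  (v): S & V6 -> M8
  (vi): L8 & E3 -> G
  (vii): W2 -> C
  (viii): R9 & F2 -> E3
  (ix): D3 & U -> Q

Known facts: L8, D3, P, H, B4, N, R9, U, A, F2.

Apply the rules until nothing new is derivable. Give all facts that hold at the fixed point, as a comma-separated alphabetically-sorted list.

A, B4, D3, E3, F2, G, H, J, K7, L8, N, P, Q, R9, U, V6

Round 1: (i) [H & B4 -> K7]; (viii) [R9 & F2 -> E3]; (ix) [D3 & U -> Q]. New: K7, E3, Q.
Round 2: (ii) [E3 & Q -> V6]; (vi) [L8 & E3 -> G]. New: V6, G.
Round 3: (iii) [V6 & N & K7 -> J]. New: J.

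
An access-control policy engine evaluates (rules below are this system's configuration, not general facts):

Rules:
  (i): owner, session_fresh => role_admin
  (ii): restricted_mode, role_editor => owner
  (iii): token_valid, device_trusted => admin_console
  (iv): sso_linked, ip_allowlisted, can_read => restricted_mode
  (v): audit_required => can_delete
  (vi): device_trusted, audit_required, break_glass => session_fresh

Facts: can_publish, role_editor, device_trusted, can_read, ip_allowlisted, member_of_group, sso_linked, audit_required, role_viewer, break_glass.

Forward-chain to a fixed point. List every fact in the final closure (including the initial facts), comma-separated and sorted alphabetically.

[1] (iv) [sso_linked, ip_allowlisted, can_read => restricted_mode]; (v) [audit_required => can_delete]; (vi) [device_trusted, audit_required, break_glass => session_fresh]. ⇒ new: restricted_mode, can_delete, session_fresh.
[2] (ii) [restricted_mode, role_editor => owner]. ⇒ new: owner.
[3] (i) [owner, session_fresh => role_admin]. ⇒ new: role_admin.

audit_required, break_glass, can_delete, can_publish, can_read, device_trusted, ip_allowlisted, member_of_group, owner, restricted_mode, role_admin, role_editor, role_viewer, session_fresh, sso_linked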